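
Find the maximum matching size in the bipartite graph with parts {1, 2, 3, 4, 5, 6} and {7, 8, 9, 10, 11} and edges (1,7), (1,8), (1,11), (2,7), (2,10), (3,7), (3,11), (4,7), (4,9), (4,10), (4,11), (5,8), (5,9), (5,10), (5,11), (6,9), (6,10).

Step 1: List the neighbors of each left vertex:
  1: 7, 8, 11
  2: 7, 10
  3: 7, 11
  4: 7, 9, 10, 11
  5: 8, 9, 10, 11
  6: 9, 10

Step 2: Greedily match left vertices, then look for augmenting paths:
  Match 1 -- 7
  Match 2 -- 10
  Match 3 -- 11
  Match 4 -- 9
  Match 5 -- 8
  No augmenting path remains.

Step 3: Verify this is maximum:
  Matching size 5 = min(|L|, |R|) = min(6, 5), which is an upper bound, so this matching is maximum.

Maximum matching: {(1,7), (2,10), (3,11), (4,9), (5,8)}
Size: 5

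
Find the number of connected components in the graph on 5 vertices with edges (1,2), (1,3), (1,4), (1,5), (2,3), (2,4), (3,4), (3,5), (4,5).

Step 1: Build adjacency list from edges:
  1: 2, 3, 4, 5
  2: 1, 3, 4
  3: 1, 2, 4, 5
  4: 1, 2, 3, 5
  5: 1, 3, 4

Step 2: Run BFS/DFS from vertex 1:
  Visited: {1, 2, 3, 4, 5}
  Reached 5 of 5 vertices

Step 3: All 5 vertices reached from vertex 1, so the graph is connected.
Number of connected components: 1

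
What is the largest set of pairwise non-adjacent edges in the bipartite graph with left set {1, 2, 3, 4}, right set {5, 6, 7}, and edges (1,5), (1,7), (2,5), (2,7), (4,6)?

Step 1: List the neighbors of each left vertex:
  1: 5, 7
  2: 5, 7
  3: (none)
  4: 6

Step 2: Greedily match left vertices, then look for augmenting paths:
  Match 1 -- 5
  Match 2 -- 7
  Match 4 -- 6
  No augmenting path remains.

Step 3: Verify this is maximum:
  Matching size 3 = min(|L|, |R|) = min(4, 3), which is an upper bound, so this matching is maximum.

Maximum matching: {(1,5), (2,7), (4,6)}
Size: 3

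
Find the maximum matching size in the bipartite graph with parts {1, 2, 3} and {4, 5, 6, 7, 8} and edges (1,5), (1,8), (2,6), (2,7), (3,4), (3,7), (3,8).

Step 1: List the neighbors of each left vertex:
  1: 5, 8
  2: 6, 7
  3: 4, 7, 8

Step 2: Greedily match left vertices, then look for augmenting paths:
  Match 1 -- 5
  Match 2 -- 6
  Match 3 -- 4
  No augmenting path remains.

Step 3: Verify this is maximum:
  Matching size 3 = min(|L|, |R|) = min(3, 5), which is an upper bound, so this matching is maximum.

Maximum matching: {(1,5), (2,6), (3,4)}
Size: 3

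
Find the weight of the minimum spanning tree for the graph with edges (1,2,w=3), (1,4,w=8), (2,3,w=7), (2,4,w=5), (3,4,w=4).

Apply Kruskal's algorithm (sort edges by weight, add if no cycle):

Sorted edges by weight:
  (1,2) w=3
  (3,4) w=4
  (2,4) w=5
  (2,3) w=7
  (1,4) w=8

Add edge (1,2) w=3 -- no cycle. Running total: 3
Add edge (3,4) w=4 -- no cycle. Running total: 7
Add edge (2,4) w=5 -- no cycle. Running total: 12

MST edges: (1,2,w=3), (3,4,w=4), (2,4,w=5)
Total MST weight: 3 + 4 + 5 = 12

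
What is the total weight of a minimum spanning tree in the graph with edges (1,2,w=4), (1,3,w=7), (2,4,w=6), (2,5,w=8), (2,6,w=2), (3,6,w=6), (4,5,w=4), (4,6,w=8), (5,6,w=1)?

Apply Kruskal's algorithm (sort edges by weight, add if no cycle):

Sorted edges by weight:
  (5,6) w=1
  (2,6) w=2
  (1,2) w=4
  (4,5) w=4
  (2,4) w=6
  (3,6) w=6
  (1,3) w=7
  (2,5) w=8
  (4,6) w=8

Add edge (5,6) w=1 -- no cycle. Running total: 1
Add edge (2,6) w=2 -- no cycle. Running total: 3
Add edge (1,2) w=4 -- no cycle. Running total: 7
Add edge (4,5) w=4 -- no cycle. Running total: 11
Skip edge (2,4) w=6 -- would create cycle
Add edge (3,6) w=6 -- no cycle. Running total: 17

MST edges: (5,6,w=1), (2,6,w=2), (1,2,w=4), (4,5,w=4), (3,6,w=6)
Total MST weight: 1 + 2 + 4 + 4 + 6 = 17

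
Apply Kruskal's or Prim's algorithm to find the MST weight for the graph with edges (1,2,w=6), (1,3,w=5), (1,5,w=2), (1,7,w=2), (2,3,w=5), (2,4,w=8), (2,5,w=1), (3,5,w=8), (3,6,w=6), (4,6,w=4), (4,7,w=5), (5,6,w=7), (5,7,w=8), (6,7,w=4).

Apply Kruskal's algorithm (sort edges by weight, add if no cycle):

Sorted edges by weight:
  (2,5) w=1
  (1,7) w=2
  (1,5) w=2
  (4,6) w=4
  (6,7) w=4
  (1,3) w=5
  (2,3) w=5
  (4,7) w=5
  (1,2) w=6
  (3,6) w=6
  (5,6) w=7
  (2,4) w=8
  (3,5) w=8
  (5,7) w=8

Add edge (2,5) w=1 -- no cycle. Running total: 1
Add edge (1,7) w=2 -- no cycle. Running total: 3
Add edge (1,5) w=2 -- no cycle. Running total: 5
Add edge (4,6) w=4 -- no cycle. Running total: 9
Add edge (6,7) w=4 -- no cycle. Running total: 13
Add edge (1,3) w=5 -- no cycle. Running total: 18

MST edges: (2,5,w=1), (1,7,w=2), (1,5,w=2), (4,6,w=4), (6,7,w=4), (1,3,w=5)
Total MST weight: 1 + 2 + 2 + 4 + 4 + 5 = 18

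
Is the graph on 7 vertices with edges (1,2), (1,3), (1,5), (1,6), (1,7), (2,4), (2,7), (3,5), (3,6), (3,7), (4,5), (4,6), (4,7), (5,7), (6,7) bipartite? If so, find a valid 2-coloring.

Step 1: Attempt 2-coloring using BFS:
  Start at vertex 1, assign color 0
  Color vertex 2 with color 1 (neighbor of 1)
  Color vertex 3 with color 1 (neighbor of 1)
  Color vertex 5 with color 1 (neighbor of 1)
  Color vertex 6 with color 1 (neighbor of 1)
  Color vertex 7 with color 1 (neighbor of 1)
  Color vertex 4 with color 0 (neighbor of 2)

Step 2: Conflict found! Vertices 2 and 7 are adjacent but have the same color.
This means the graph contains an odd cycle.

The graph is NOT bipartite.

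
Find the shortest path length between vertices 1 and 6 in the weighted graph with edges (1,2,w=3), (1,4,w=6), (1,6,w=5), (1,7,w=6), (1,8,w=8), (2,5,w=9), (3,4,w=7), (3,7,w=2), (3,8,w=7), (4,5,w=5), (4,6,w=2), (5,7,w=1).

Step 1: Build adjacency list with weights:
  1: 2(w=3), 4(w=6), 6(w=5), 7(w=6), 8(w=8)
  2: 1(w=3), 5(w=9)
  3: 4(w=7), 7(w=2), 8(w=7)
  4: 1(w=6), 3(w=7), 5(w=5), 6(w=2)
  5: 2(w=9), 4(w=5), 7(w=1)
  6: 1(w=5), 4(w=2)
  7: 1(w=6), 3(w=2), 5(w=1)
  8: 1(w=8), 3(w=7)

Step 2: Apply Dijkstra's algorithm from vertex 1:
  Visit vertex 1 (distance=0)
    Update dist[2] = 3
    Update dist[4] = 6
    Update dist[6] = 5
    Update dist[7] = 6
    Update dist[8] = 8
  Visit vertex 2 (distance=3)
    Update dist[5] = 12
  Visit vertex 6 (distance=5)

Step 3: Shortest path: 1 -> 6
Total weight: 5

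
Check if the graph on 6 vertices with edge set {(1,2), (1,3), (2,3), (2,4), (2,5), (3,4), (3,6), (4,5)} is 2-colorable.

Step 1: Attempt 2-coloring using BFS:
  Start at vertex 1, assign color 0
  Color vertex 2 with color 1 (neighbor of 1)
  Color vertex 3 with color 1 (neighbor of 1)

Step 2: Conflict found! Vertices 2 and 3 are adjacent but have the same color.
This means the graph contains an odd cycle.

The graph is NOT bipartite.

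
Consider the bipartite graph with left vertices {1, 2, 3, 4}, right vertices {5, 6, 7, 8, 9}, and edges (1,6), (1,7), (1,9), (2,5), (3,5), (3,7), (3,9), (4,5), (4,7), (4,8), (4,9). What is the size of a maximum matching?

Step 1: List the neighbors of each left vertex:
  1: 6, 7, 9
  2: 5
  3: 5, 7, 9
  4: 5, 7, 8, 9

Step 2: Greedily match left vertices, then look for augmenting paths:
  Match 1 -- 6
  Match 2 -- 5
  Match 3 -- 7
  Match 4 -- 8
  No augmenting path remains.

Step 3: Verify this is maximum:
  Matching size 4 = min(|L|, |R|) = min(4, 5), which is an upper bound, so this matching is maximum.

Maximum matching: {(1,6), (2,5), (3,7), (4,8)}
Size: 4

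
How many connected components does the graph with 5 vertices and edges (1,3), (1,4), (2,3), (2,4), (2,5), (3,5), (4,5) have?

Step 1: Build adjacency list from edges:
  1: 3, 4
  2: 3, 4, 5
  3: 1, 2, 5
  4: 1, 2, 5
  5: 2, 3, 4

Step 2: Run BFS/DFS from vertex 1:
  Visited: {1, 3, 4, 2, 5}
  Reached 5 of 5 vertices

Step 3: All 5 vertices reached from vertex 1, so the graph is connected.
Number of connected components: 1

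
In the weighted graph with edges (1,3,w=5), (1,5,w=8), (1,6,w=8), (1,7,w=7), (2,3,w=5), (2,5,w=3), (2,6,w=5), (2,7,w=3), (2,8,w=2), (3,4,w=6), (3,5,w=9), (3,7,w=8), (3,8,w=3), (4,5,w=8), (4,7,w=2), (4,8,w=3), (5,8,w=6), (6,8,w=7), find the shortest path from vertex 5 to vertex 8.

Step 1: Build adjacency list with weights:
  1: 3(w=5), 5(w=8), 6(w=8), 7(w=7)
  2: 3(w=5), 5(w=3), 6(w=5), 7(w=3), 8(w=2)
  3: 1(w=5), 2(w=5), 4(w=6), 5(w=9), 7(w=8), 8(w=3)
  4: 3(w=6), 5(w=8), 7(w=2), 8(w=3)
  5: 1(w=8), 2(w=3), 3(w=9), 4(w=8), 8(w=6)
  6: 1(w=8), 2(w=5), 8(w=7)
  7: 1(w=7), 2(w=3), 3(w=8), 4(w=2)
  8: 2(w=2), 3(w=3), 4(w=3), 5(w=6), 6(w=7)

Step 2: Apply Dijkstra's algorithm from vertex 5:
  Visit vertex 5 (distance=0)
    Update dist[1] = 8
    Update dist[2] = 3
    Update dist[3] = 9
    Update dist[4] = 8
    Update dist[8] = 6
  Visit vertex 2 (distance=3)
    Update dist[3] = 8
    Update dist[6] = 8
    Update dist[7] = 6
    Update dist[8] = 5
  Visit vertex 8 (distance=5)

Step 3: Shortest path: 5 -> 2 -> 8
Total weight: 3 + 2 = 5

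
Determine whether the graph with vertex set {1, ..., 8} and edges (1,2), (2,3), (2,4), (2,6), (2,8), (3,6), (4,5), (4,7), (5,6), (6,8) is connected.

Step 1: Build adjacency list from edges:
  1: 2
  2: 1, 3, 4, 6, 8
  3: 2, 6
  4: 2, 5, 7
  5: 4, 6
  6: 2, 3, 5, 8
  7: 4
  8: 2, 6

Step 2: Run BFS/DFS from vertex 1:
  Visited: {1, 2, 3, 4, 6, 8, 5, 7}
  Reached 8 of 8 vertices

Step 3: All 8 vertices reached from vertex 1, so the graph is connected.
Answer: Yes, the graph is connected.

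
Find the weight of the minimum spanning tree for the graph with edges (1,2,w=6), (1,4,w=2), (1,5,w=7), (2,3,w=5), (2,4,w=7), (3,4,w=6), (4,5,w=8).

Apply Kruskal's algorithm (sort edges by weight, add if no cycle):

Sorted edges by weight:
  (1,4) w=2
  (2,3) w=5
  (1,2) w=6
  (3,4) w=6
  (1,5) w=7
  (2,4) w=7
  (4,5) w=8

Add edge (1,4) w=2 -- no cycle. Running total: 2
Add edge (2,3) w=5 -- no cycle. Running total: 7
Add edge (1,2) w=6 -- no cycle. Running total: 13
Skip edge (3,4) w=6 -- would create cycle
Add edge (1,5) w=7 -- no cycle. Running total: 20

MST edges: (1,4,w=2), (2,3,w=5), (1,2,w=6), (1,5,w=7)
Total MST weight: 2 + 5 + 6 + 7 = 20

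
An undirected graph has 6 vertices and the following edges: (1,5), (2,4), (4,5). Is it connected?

Step 1: Build adjacency list from edges:
  1: 5
  2: 4
  3: (none)
  4: 2, 5
  5: 1, 4
  6: (none)

Step 2: Run BFS/DFS from vertex 1:
  Visited: {1, 5, 4, 2}
  Reached 4 of 6 vertices

Step 3: Only 4 of 6 vertices reached. Graph is disconnected.
Connected components: {1, 2, 4, 5}, {3}, {6}
Answer: No, the graph is not connected (3 components).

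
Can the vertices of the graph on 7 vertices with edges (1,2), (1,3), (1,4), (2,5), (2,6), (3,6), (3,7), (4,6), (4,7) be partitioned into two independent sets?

Step 1: Attempt 2-coloring using BFS:
  Start at vertex 1, assign color 0
  Color vertex 2 with color 1 (neighbor of 1)
  Color vertex 3 with color 1 (neighbor of 1)
  Color vertex 4 with color 1 (neighbor of 1)
  Color vertex 5 with color 0 (neighbor of 2)
  Color vertex 6 with color 0 (neighbor of 2)
  Color vertex 7 with color 0 (neighbor of 3)

Step 2: 2-coloring succeeded. No conflicts found.
  Set A (color 0): {1, 5, 6, 7}
  Set B (color 1): {2, 3, 4}

The graph is bipartite with partition {1, 5, 6, 7}, {2, 3, 4}.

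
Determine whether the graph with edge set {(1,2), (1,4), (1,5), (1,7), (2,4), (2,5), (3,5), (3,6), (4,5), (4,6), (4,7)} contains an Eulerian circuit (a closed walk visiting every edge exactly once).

Step 1: Find the degree of each vertex:
  deg(1) = 4
  deg(2) = 3
  deg(3) = 2
  deg(4) = 5
  deg(5) = 4
  deg(6) = 2
  deg(7) = 2

Step 2: Count vertices with odd degree:
  Odd-degree vertices: 2, 4 (2 total)

Step 3: Apply Euler's theorem:
  - Eulerian circuit exists iff graph is connected and all vertices have even degree
  - Eulerian path exists iff graph is connected and has 0 or 2 odd-degree vertices

Graph is connected with exactly 2 odd-degree vertices (2, 4).
Eulerian path exists (starting and ending at the odd-degree vertices), but no Eulerian circuit.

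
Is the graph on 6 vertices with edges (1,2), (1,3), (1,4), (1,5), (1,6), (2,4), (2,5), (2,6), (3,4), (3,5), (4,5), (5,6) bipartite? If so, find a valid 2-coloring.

Step 1: Attempt 2-coloring using BFS:
  Start at vertex 1, assign color 0
  Color vertex 2 with color 1 (neighbor of 1)
  Color vertex 3 with color 1 (neighbor of 1)
  Color vertex 4 with color 1 (neighbor of 1)
  Color vertex 5 with color 1 (neighbor of 1)
  Color vertex 6 with color 1 (neighbor of 1)

Step 2: Conflict found! Vertices 2 and 4 are adjacent but have the same color.
This means the graph contains an odd cycle.

The graph is NOT bipartite.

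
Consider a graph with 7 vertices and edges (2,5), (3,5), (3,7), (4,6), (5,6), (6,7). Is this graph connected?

Step 1: Build adjacency list from edges:
  1: (none)
  2: 5
  3: 5, 7
  4: 6
  5: 2, 3, 6
  6: 4, 5, 7
  7: 3, 6

Step 2: Run BFS/DFS from vertex 1:
  Visited: {1}
  Reached 1 of 7 vertices

Step 3: Only 1 of 7 vertices reached. Graph is disconnected.
Connected components: {1}, {2, 3, 4, 5, 6, 7}
Answer: No, the graph is not connected (2 components).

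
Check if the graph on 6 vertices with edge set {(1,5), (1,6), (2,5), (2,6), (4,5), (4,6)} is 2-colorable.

Step 1: Attempt 2-coloring using BFS:
  Start at vertex 1, assign color 0
  Color vertex 5 with color 1 (neighbor of 1)
  Color vertex 6 with color 1 (neighbor of 1)
  Color vertex 2 with color 0 (neighbor of 5)
  Color vertex 4 with color 0 (neighbor of 5)
  Start new component at vertex 3, assign color 0

Step 2: 2-coloring succeeded. No conflicts found.
  Set A (color 0): {1, 2, 3, 4}
  Set B (color 1): {5, 6}

The graph is bipartite with partition {1, 2, 3, 4}, {5, 6}.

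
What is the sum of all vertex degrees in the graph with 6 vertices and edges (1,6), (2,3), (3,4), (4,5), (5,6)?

Step 1: Count edges incident to each vertex:
  deg(1) = 1 (neighbors: 6)
  deg(2) = 1 (neighbors: 3)
  deg(3) = 2 (neighbors: 2, 4)
  deg(4) = 2 (neighbors: 3, 5)
  deg(5) = 2 (neighbors: 4, 6)
  deg(6) = 2 (neighbors: 1, 5)

Step 2: Sum all degrees:
  1 + 1 + 2 + 2 + 2 + 2 = 10

Verification: sum of degrees = 2 * |E| = 2 * 5 = 10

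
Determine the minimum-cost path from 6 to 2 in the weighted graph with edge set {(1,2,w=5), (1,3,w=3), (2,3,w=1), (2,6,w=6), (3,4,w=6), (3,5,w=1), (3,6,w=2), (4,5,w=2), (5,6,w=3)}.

Step 1: Build adjacency list with weights:
  1: 2(w=5), 3(w=3)
  2: 1(w=5), 3(w=1), 6(w=6)
  3: 1(w=3), 2(w=1), 4(w=6), 5(w=1), 6(w=2)
  4: 3(w=6), 5(w=2)
  5: 3(w=1), 4(w=2), 6(w=3)
  6: 2(w=6), 3(w=2), 5(w=3)

Step 2: Apply Dijkstra's algorithm from vertex 6:
  Visit vertex 6 (distance=0)
    Update dist[2] = 6
    Update dist[3] = 2
    Update dist[5] = 3
  Visit vertex 3 (distance=2)
    Update dist[1] = 5
    Update dist[2] = 3
    Update dist[4] = 8
  Visit vertex 2 (distance=3)

Step 3: Shortest path: 6 -> 3 -> 2
Total weight: 2 + 1 = 3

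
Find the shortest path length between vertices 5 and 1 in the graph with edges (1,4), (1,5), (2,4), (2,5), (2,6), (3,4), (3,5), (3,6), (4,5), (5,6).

Step 1: Build adjacency list:
  1: 4, 5
  2: 4, 5, 6
  3: 4, 5, 6
  4: 1, 2, 3, 5
  5: 1, 2, 3, 4, 6
  6: 2, 3, 5

Step 2: BFS from vertex 5 to find shortest path to 1:
  vertex 1 reached at distance 1

Step 3: Shortest path: 5 -> 1
Path length: 1 edge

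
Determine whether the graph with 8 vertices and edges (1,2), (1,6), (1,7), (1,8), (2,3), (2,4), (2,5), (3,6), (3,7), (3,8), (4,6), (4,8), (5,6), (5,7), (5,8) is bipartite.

Step 1: Attempt 2-coloring using BFS:
  Start at vertex 1, assign color 0
  Color vertex 2 with color 1 (neighbor of 1)
  Color vertex 6 with color 1 (neighbor of 1)
  Color vertex 7 with color 1 (neighbor of 1)
  Color vertex 8 with color 1 (neighbor of 1)
  Color vertex 3 with color 0 (neighbor of 2)
  Color vertex 4 with color 0 (neighbor of 2)
  Color vertex 5 with color 0 (neighbor of 2)

Step 2: 2-coloring succeeded. No conflicts found.
  Set A (color 0): {1, 3, 4, 5}
  Set B (color 1): {2, 6, 7, 8}

The graph is bipartite with partition {1, 3, 4, 5}, {2, 6, 7, 8}.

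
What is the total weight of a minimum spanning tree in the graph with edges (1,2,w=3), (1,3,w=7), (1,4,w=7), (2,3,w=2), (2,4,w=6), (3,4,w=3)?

Apply Kruskal's algorithm (sort edges by weight, add if no cycle):

Sorted edges by weight:
  (2,3) w=2
  (1,2) w=3
  (3,4) w=3
  (2,4) w=6
  (1,3) w=7
  (1,4) w=7

Add edge (2,3) w=2 -- no cycle. Running total: 2
Add edge (1,2) w=3 -- no cycle. Running total: 5
Add edge (3,4) w=3 -- no cycle. Running total: 8

MST edges: (2,3,w=2), (1,2,w=3), (3,4,w=3)
Total MST weight: 2 + 3 + 3 = 8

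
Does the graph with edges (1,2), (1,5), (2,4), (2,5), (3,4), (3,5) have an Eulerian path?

Step 1: Find the degree of each vertex:
  deg(1) = 2
  deg(2) = 3
  deg(3) = 2
  deg(4) = 2
  deg(5) = 3

Step 2: Count vertices with odd degree:
  Odd-degree vertices: 2, 5 (2 total)

Step 3: Apply Euler's theorem:
  - Eulerian circuit exists iff graph is connected and all vertices have even degree
  - Eulerian path exists iff graph is connected and has 0 or 2 odd-degree vertices

Graph is connected with exactly 2 odd-degree vertices (2, 5).
Eulerian path exists (starting and ending at the odd-degree vertices), but no Eulerian circuit.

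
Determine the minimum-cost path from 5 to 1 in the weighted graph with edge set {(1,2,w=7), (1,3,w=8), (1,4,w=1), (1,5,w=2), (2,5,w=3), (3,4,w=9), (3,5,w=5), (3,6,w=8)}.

Step 1: Build adjacency list with weights:
  1: 2(w=7), 3(w=8), 4(w=1), 5(w=2)
  2: 1(w=7), 5(w=3)
  3: 1(w=8), 4(w=9), 5(w=5), 6(w=8)
  4: 1(w=1), 3(w=9)
  5: 1(w=2), 2(w=3), 3(w=5)
  6: 3(w=8)

Step 2: Apply Dijkstra's algorithm from vertex 5:
  Visit vertex 5 (distance=0)
    Update dist[1] = 2
    Update dist[2] = 3
    Update dist[3] = 5
  Visit vertex 1 (distance=2)
    Update dist[4] = 3

Step 3: Shortest path: 5 -> 1
Total weight: 2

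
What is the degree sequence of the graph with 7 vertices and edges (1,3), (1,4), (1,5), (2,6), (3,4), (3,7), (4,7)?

Step 1: Count edges incident to each vertex:
  deg(1) = 3 (neighbors: 3, 4, 5)
  deg(2) = 1 (neighbors: 6)
  deg(3) = 3 (neighbors: 1, 4, 7)
  deg(4) = 3 (neighbors: 1, 3, 7)
  deg(5) = 1 (neighbors: 1)
  deg(6) = 1 (neighbors: 2)
  deg(7) = 2 (neighbors: 3, 4)

Step 2: Sort degrees in non-increasing order:
  Degrees: [3, 1, 3, 3, 1, 1, 2] -> sorted: [3, 3, 3, 2, 1, 1, 1]

Degree sequence: [3, 3, 3, 2, 1, 1, 1]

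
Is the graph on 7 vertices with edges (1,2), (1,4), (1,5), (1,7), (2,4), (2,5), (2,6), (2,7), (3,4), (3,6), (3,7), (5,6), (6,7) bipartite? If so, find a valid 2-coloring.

Step 1: Attempt 2-coloring using BFS:
  Start at vertex 1, assign color 0
  Color vertex 2 with color 1 (neighbor of 1)
  Color vertex 4 with color 1 (neighbor of 1)
  Color vertex 5 with color 1 (neighbor of 1)
  Color vertex 7 with color 1 (neighbor of 1)

Step 2: Conflict found! Vertices 2 and 4 are adjacent but have the same color.
This means the graph contains an odd cycle.

The graph is NOT bipartite.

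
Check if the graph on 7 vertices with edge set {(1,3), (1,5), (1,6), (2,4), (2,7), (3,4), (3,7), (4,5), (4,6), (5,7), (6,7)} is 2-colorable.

Step 1: Attempt 2-coloring using BFS:
  Start at vertex 1, assign color 0
  Color vertex 3 with color 1 (neighbor of 1)
  Color vertex 5 with color 1 (neighbor of 1)
  Color vertex 6 with color 1 (neighbor of 1)
  Color vertex 4 with color 0 (neighbor of 3)
  Color vertex 7 with color 0 (neighbor of 3)
  Color vertex 2 with color 1 (neighbor of 4)

Step 2: 2-coloring succeeded. No conflicts found.
  Set A (color 0): {1, 4, 7}
  Set B (color 1): {2, 3, 5, 6}

The graph is bipartite with partition {1, 4, 7}, {2, 3, 5, 6}.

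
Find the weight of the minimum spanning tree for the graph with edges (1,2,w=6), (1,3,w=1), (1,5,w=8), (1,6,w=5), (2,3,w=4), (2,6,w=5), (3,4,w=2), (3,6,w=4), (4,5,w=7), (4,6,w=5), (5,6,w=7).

Apply Kruskal's algorithm (sort edges by weight, add if no cycle):

Sorted edges by weight:
  (1,3) w=1
  (3,4) w=2
  (2,3) w=4
  (3,6) w=4
  (1,6) w=5
  (2,6) w=5
  (4,6) w=5
  (1,2) w=6
  (4,5) w=7
  (5,6) w=7
  (1,5) w=8

Add edge (1,3) w=1 -- no cycle. Running total: 1
Add edge (3,4) w=2 -- no cycle. Running total: 3
Add edge (2,3) w=4 -- no cycle. Running total: 7
Add edge (3,6) w=4 -- no cycle. Running total: 11
Skip edge (1,6) w=5 -- would create cycle
Skip edge (2,6) w=5 -- would create cycle
Skip edge (4,6) w=5 -- would create cycle
Skip edge (1,2) w=6 -- would create cycle
Add edge (4,5) w=7 -- no cycle. Running total: 18

MST edges: (1,3,w=1), (3,4,w=2), (2,3,w=4), (3,6,w=4), (4,5,w=7)
Total MST weight: 1 + 2 + 4 + 4 + 7 = 18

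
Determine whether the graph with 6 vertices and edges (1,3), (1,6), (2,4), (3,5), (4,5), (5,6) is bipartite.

Step 1: Attempt 2-coloring using BFS:
  Start at vertex 1, assign color 0
  Color vertex 3 with color 1 (neighbor of 1)
  Color vertex 6 with color 1 (neighbor of 1)
  Color vertex 5 with color 0 (neighbor of 3)
  Color vertex 4 with color 1 (neighbor of 5)
  Color vertex 2 with color 0 (neighbor of 4)

Step 2: 2-coloring succeeded. No conflicts found.
  Set A (color 0): {1, 2, 5}
  Set B (color 1): {3, 4, 6}

The graph is bipartite with partition {1, 2, 5}, {3, 4, 6}.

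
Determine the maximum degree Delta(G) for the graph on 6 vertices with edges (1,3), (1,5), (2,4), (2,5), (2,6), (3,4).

Step 1: Count edges incident to each vertex:
  deg(1) = 2 (neighbors: 3, 5)
  deg(2) = 3 (neighbors: 4, 5, 6)
  deg(3) = 2 (neighbors: 1, 4)
  deg(4) = 2 (neighbors: 2, 3)
  deg(5) = 2 (neighbors: 1, 2)
  deg(6) = 1 (neighbors: 2)

Step 2: Find maximum:
  max(2, 3, 2, 2, 2, 1) = 3 (vertex 2)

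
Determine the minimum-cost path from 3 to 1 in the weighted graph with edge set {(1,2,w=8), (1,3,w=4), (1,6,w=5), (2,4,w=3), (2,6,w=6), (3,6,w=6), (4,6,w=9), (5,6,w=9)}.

Step 1: Build adjacency list with weights:
  1: 2(w=8), 3(w=4), 6(w=5)
  2: 1(w=8), 4(w=3), 6(w=6)
  3: 1(w=4), 6(w=6)
  4: 2(w=3), 6(w=9)
  5: 6(w=9)
  6: 1(w=5), 2(w=6), 3(w=6), 4(w=9), 5(w=9)

Step 2: Apply Dijkstra's algorithm from vertex 3:
  Visit vertex 3 (distance=0)
    Update dist[1] = 4
    Update dist[6] = 6
  Visit vertex 1 (distance=4)
    Update dist[2] = 12

Step 3: Shortest path: 3 -> 1
Total weight: 4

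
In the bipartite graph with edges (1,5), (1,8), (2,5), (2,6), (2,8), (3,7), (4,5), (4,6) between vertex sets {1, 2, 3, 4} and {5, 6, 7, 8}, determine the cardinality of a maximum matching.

Step 1: List the neighbors of each left vertex:
  1: 5, 8
  2: 5, 6, 8
  3: 7
  4: 5, 6

Step 2: Greedily match left vertices, then look for augmenting paths:
  Match 1 -- 8
  Match 2 -- 6
  Match 3 -- 7
  Match 4 -- 5
  No augmenting path remains.

Step 3: Verify this is maximum:
  Matching size 4 = min(|L|, |R|) = min(4, 4), which is an upper bound, so this matching is maximum.

Maximum matching: {(1,8), (2,6), (3,7), (4,5)}
Size: 4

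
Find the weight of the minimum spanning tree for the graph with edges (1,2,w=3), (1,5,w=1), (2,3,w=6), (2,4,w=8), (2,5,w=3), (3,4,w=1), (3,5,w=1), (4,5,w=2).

Apply Kruskal's algorithm (sort edges by weight, add if no cycle):

Sorted edges by weight:
  (1,5) w=1
  (3,4) w=1
  (3,5) w=1
  (4,5) w=2
  (1,2) w=3
  (2,5) w=3
  (2,3) w=6
  (2,4) w=8

Add edge (1,5) w=1 -- no cycle. Running total: 1
Add edge (3,4) w=1 -- no cycle. Running total: 2
Add edge (3,5) w=1 -- no cycle. Running total: 3
Skip edge (4,5) w=2 -- would create cycle
Add edge (1,2) w=3 -- no cycle. Running total: 6

MST edges: (1,5,w=1), (3,4,w=1), (3,5,w=1), (1,2,w=3)
Total MST weight: 1 + 1 + 1 + 3 = 6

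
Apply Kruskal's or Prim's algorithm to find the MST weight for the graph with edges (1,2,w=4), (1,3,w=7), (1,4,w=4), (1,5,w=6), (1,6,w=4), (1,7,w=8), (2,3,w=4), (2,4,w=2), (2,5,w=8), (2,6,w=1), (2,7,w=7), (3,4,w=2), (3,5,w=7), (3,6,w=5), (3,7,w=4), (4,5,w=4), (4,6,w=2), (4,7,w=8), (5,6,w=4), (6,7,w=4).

Apply Kruskal's algorithm (sort edges by weight, add if no cycle):

Sorted edges by weight:
  (2,6) w=1
  (2,4) w=2
  (3,4) w=2
  (4,6) w=2
  (1,4) w=4
  (1,6) w=4
  (1,2) w=4
  (2,3) w=4
  (3,7) w=4
  (4,5) w=4
  (5,6) w=4
  (6,7) w=4
  (3,6) w=5
  (1,5) w=6
  (1,3) w=7
  (2,7) w=7
  (3,5) w=7
  (1,7) w=8
  (2,5) w=8
  (4,7) w=8

Add edge (2,6) w=1 -- no cycle. Running total: 1
Add edge (2,4) w=2 -- no cycle. Running total: 3
Add edge (3,4) w=2 -- no cycle. Running total: 5
Skip edge (4,6) w=2 -- would create cycle
Add edge (1,4) w=4 -- no cycle. Running total: 9
Skip edge (1,6) w=4 -- would create cycle
Skip edge (1,2) w=4 -- would create cycle
Skip edge (2,3) w=4 -- would create cycle
Add edge (3,7) w=4 -- no cycle. Running total: 13
Add edge (4,5) w=4 -- no cycle. Running total: 17

MST edges: (2,6,w=1), (2,4,w=2), (3,4,w=2), (1,4,w=4), (3,7,w=4), (4,5,w=4)
Total MST weight: 1 + 2 + 2 + 4 + 4 + 4 = 17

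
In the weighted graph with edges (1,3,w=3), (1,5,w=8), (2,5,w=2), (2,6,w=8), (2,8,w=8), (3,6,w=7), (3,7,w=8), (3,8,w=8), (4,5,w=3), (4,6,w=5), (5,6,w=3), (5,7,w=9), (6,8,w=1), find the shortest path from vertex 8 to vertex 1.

Step 1: Build adjacency list with weights:
  1: 3(w=3), 5(w=8)
  2: 5(w=2), 6(w=8), 8(w=8)
  3: 1(w=3), 6(w=7), 7(w=8), 8(w=8)
  4: 5(w=3), 6(w=5)
  5: 1(w=8), 2(w=2), 4(w=3), 6(w=3), 7(w=9)
  6: 2(w=8), 3(w=7), 4(w=5), 5(w=3), 8(w=1)
  7: 3(w=8), 5(w=9)
  8: 2(w=8), 3(w=8), 6(w=1)

Step 2: Apply Dijkstra's algorithm from vertex 8:
  Visit vertex 8 (distance=0)
    Update dist[2] = 8
    Update dist[3] = 8
    Update dist[6] = 1
  Visit vertex 6 (distance=1)
    Update dist[4] = 6
    Update dist[5] = 4
  Visit vertex 5 (distance=4)
    Update dist[1] = 12
    Update dist[2] = 6
    Update dist[7] = 13
  Visit vertex 2 (distance=6)
  Visit vertex 4 (distance=6)
  Visit vertex 3 (distance=8)
    Update dist[1] = 11
  Visit vertex 1 (distance=11)

Step 3: Shortest path: 8 -> 3 -> 1
Total weight: 8 + 3 = 11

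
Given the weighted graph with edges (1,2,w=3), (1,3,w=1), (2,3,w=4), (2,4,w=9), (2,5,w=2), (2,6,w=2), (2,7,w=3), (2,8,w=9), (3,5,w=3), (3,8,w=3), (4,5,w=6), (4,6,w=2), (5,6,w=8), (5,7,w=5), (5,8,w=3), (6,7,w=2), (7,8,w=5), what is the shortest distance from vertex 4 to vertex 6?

Step 1: Build adjacency list with weights:
  1: 2(w=3), 3(w=1)
  2: 1(w=3), 3(w=4), 4(w=9), 5(w=2), 6(w=2), 7(w=3), 8(w=9)
  3: 1(w=1), 2(w=4), 5(w=3), 8(w=3)
  4: 2(w=9), 5(w=6), 6(w=2)
  5: 2(w=2), 3(w=3), 4(w=6), 6(w=8), 7(w=5), 8(w=3)
  6: 2(w=2), 4(w=2), 5(w=8), 7(w=2)
  7: 2(w=3), 5(w=5), 6(w=2), 8(w=5)
  8: 2(w=9), 3(w=3), 5(w=3), 7(w=5)

Step 2: Apply Dijkstra's algorithm from vertex 4:
  Visit vertex 4 (distance=0)
    Update dist[2] = 9
    Update dist[5] = 6
    Update dist[6] = 2
  Visit vertex 6 (distance=2)
    Update dist[2] = 4
    Update dist[7] = 4

Step 3: Shortest path: 4 -> 6
Total weight: 2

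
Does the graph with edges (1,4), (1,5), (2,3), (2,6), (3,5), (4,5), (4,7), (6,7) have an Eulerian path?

Step 1: Find the degree of each vertex:
  deg(1) = 2
  deg(2) = 2
  deg(3) = 2
  deg(4) = 3
  deg(5) = 3
  deg(6) = 2
  deg(7) = 2

Step 2: Count vertices with odd degree:
  Odd-degree vertices: 4, 5 (2 total)

Step 3: Apply Euler's theorem:
  - Eulerian circuit exists iff graph is connected and all vertices have even degree
  - Eulerian path exists iff graph is connected and has 0 or 2 odd-degree vertices

Graph is connected with exactly 2 odd-degree vertices (4, 5).
Eulerian path exists (starting and ending at the odd-degree vertices), but no Eulerian circuit.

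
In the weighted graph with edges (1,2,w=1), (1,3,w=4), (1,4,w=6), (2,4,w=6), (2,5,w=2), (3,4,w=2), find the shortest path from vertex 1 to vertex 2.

Step 1: Build adjacency list with weights:
  1: 2(w=1), 3(w=4), 4(w=6)
  2: 1(w=1), 4(w=6), 5(w=2)
  3: 1(w=4), 4(w=2)
  4: 1(w=6), 2(w=6), 3(w=2)
  5: 2(w=2)

Step 2: Apply Dijkstra's algorithm from vertex 1:
  Visit vertex 1 (distance=0)
    Update dist[2] = 1
    Update dist[3] = 4
    Update dist[4] = 6
  Visit vertex 2 (distance=1)
    Update dist[5] = 3

Step 3: Shortest path: 1 -> 2
Total weight: 1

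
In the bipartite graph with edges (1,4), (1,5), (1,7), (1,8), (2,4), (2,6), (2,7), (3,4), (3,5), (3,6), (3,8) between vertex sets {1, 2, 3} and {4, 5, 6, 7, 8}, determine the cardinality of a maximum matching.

Step 1: List the neighbors of each left vertex:
  1: 4, 5, 7, 8
  2: 4, 6, 7
  3: 4, 5, 6, 8

Step 2: Greedily match left vertices, then look for augmenting paths:
  Match 1 -- 4
  Match 2 -- 6
  Match 3 -- 5
  No augmenting path remains.

Step 3: Verify this is maximum:
  Matching size 3 = min(|L|, |R|) = min(3, 5), which is an upper bound, so this matching is maximum.

Maximum matching: {(1,4), (2,6), (3,5)}
Size: 3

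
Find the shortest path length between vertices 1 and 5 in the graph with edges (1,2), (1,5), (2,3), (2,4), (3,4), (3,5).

Step 1: Build adjacency list:
  1: 2, 5
  2: 1, 3, 4
  3: 2, 4, 5
  4: 2, 3
  5: 1, 3

Step 2: BFS from vertex 1 to find shortest path to 5:
  vertex 2 reached at distance 1
  vertex 5 reached at distance 1

Step 3: Shortest path: 1 -> 5
Path length: 1 edge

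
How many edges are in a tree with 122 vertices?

A tree on n vertices always has exactly n - 1 edges.
For n = 122: edges = 122 - 1 = 121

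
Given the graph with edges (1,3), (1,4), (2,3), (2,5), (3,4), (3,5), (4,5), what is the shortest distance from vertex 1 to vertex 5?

Step 1: Build adjacency list:
  1: 3, 4
  2: 3, 5
  3: 1, 2, 4, 5
  4: 1, 3, 5
  5: 2, 3, 4

Step 2: BFS from vertex 1 to find shortest path to 5:
  vertex 3 reached at distance 1
  vertex 4 reached at distance 1
  vertex 2 reached at distance 2
  vertex 5 reached at distance 2

Step 3: Shortest path: 1 -> 3 -> 5
Path length: 2 edges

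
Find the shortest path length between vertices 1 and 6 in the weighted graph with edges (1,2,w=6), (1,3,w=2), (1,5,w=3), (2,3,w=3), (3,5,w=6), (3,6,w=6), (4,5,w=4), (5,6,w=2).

Step 1: Build adjacency list with weights:
  1: 2(w=6), 3(w=2), 5(w=3)
  2: 1(w=6), 3(w=3)
  3: 1(w=2), 2(w=3), 5(w=6), 6(w=6)
  4: 5(w=4)
  5: 1(w=3), 3(w=6), 4(w=4), 6(w=2)
  6: 3(w=6), 5(w=2)

Step 2: Apply Dijkstra's algorithm from vertex 1:
  Visit vertex 1 (distance=0)
    Update dist[2] = 6
    Update dist[3] = 2
    Update dist[5] = 3
  Visit vertex 3 (distance=2)
    Update dist[2] = 5
    Update dist[6] = 8
  Visit vertex 5 (distance=3)
    Update dist[4] = 7
    Update dist[6] = 5
  Visit vertex 2 (distance=5)
  Visit vertex 6 (distance=5)

Step 3: Shortest path: 1 -> 5 -> 6
Total weight: 3 + 2 = 5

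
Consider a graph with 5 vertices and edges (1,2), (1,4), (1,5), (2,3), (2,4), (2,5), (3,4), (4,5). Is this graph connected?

Step 1: Build adjacency list from edges:
  1: 2, 4, 5
  2: 1, 3, 4, 5
  3: 2, 4
  4: 1, 2, 3, 5
  5: 1, 2, 4

Step 2: Run BFS/DFS from vertex 1:
  Visited: {1, 2, 4, 5, 3}
  Reached 5 of 5 vertices

Step 3: All 5 vertices reached from vertex 1, so the graph is connected.
Answer: Yes, the graph is connected.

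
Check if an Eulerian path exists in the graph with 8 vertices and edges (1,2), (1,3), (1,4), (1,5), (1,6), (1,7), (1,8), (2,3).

Step 1: Find the degree of each vertex:
  deg(1) = 7
  deg(2) = 2
  deg(3) = 2
  deg(4) = 1
  deg(5) = 1
  deg(6) = 1
  deg(7) = 1
  deg(8) = 1

Step 2: Count vertices with odd degree:
  Odd-degree vertices: 1, 4, 5, 6, 7, 8 (6 total)

Step 3: Apply Euler's theorem:
  - Eulerian circuit exists iff graph is connected and all vertices have even degree
  - Eulerian path exists iff graph is connected and has 0 or 2 odd-degree vertices

Graph has 6 odd-degree vertices (need 0 or 2).
Neither Eulerian path nor Eulerian circuit exists.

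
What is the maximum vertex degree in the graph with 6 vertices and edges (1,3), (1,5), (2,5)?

Step 1: Count edges incident to each vertex:
  deg(1) = 2 (neighbors: 3, 5)
  deg(2) = 1 (neighbors: 5)
  deg(3) = 1 (neighbors: 1)
  deg(4) = 0 (neighbors: none)
  deg(5) = 2 (neighbors: 1, 2)
  deg(6) = 0 (neighbors: none)

Step 2: Find maximum:
  max(2, 1, 1, 0, 2, 0) = 2 (vertex 1)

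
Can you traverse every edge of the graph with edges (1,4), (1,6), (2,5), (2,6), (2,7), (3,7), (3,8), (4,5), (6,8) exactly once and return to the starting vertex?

Step 1: Find the degree of each vertex:
  deg(1) = 2
  deg(2) = 3
  deg(3) = 2
  deg(4) = 2
  deg(5) = 2
  deg(6) = 3
  deg(7) = 2
  deg(8) = 2

Step 2: Count vertices with odd degree:
  Odd-degree vertices: 2, 6 (2 total)

Step 3: Apply Euler's theorem:
  - Eulerian circuit exists iff graph is connected and all vertices have even degree
  - Eulerian path exists iff graph is connected and has 0 or 2 odd-degree vertices

Graph is connected with exactly 2 odd-degree vertices (2, 6).
Eulerian path exists (starting and ending at the odd-degree vertices), but no Eulerian circuit.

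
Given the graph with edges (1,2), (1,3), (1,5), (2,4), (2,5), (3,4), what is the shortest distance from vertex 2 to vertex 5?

Step 1: Build adjacency list:
  1: 2, 3, 5
  2: 1, 4, 5
  3: 1, 4
  4: 2, 3
  5: 1, 2

Step 2: BFS from vertex 2 to find shortest path to 5:
  vertex 1 reached at distance 1
  vertex 4 reached at distance 1
  vertex 5 reached at distance 1

Step 3: Shortest path: 2 -> 5
Path length: 1 edge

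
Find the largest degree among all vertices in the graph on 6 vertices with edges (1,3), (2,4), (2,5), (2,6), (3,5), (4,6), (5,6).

Step 1: Count edges incident to each vertex:
  deg(1) = 1 (neighbors: 3)
  deg(2) = 3 (neighbors: 4, 5, 6)
  deg(3) = 2 (neighbors: 1, 5)
  deg(4) = 2 (neighbors: 2, 6)
  deg(5) = 3 (neighbors: 2, 3, 6)
  deg(6) = 3 (neighbors: 2, 4, 5)

Step 2: Find maximum:
  max(1, 3, 2, 2, 3, 3) = 3 (vertex 2)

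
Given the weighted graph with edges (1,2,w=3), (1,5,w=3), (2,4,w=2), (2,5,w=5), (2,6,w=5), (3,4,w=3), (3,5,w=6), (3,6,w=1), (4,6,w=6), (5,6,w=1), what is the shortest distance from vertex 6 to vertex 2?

Step 1: Build adjacency list with weights:
  1: 2(w=3), 5(w=3)
  2: 1(w=3), 4(w=2), 5(w=5), 6(w=5)
  3: 4(w=3), 5(w=6), 6(w=1)
  4: 2(w=2), 3(w=3), 6(w=6)
  5: 1(w=3), 2(w=5), 3(w=6), 6(w=1)
  6: 2(w=5), 3(w=1), 4(w=6), 5(w=1)

Step 2: Apply Dijkstra's algorithm from vertex 6:
  Visit vertex 6 (distance=0)
    Update dist[2] = 5
    Update dist[3] = 1
    Update dist[4] = 6
    Update dist[5] = 1
  Visit vertex 3 (distance=1)
    Update dist[4] = 4
  Visit vertex 5 (distance=1)
    Update dist[1] = 4
  Visit vertex 1 (distance=4)
  Visit vertex 4 (distance=4)
  Visit vertex 2 (distance=5)

Step 3: Shortest path: 6 -> 2
Total weight: 5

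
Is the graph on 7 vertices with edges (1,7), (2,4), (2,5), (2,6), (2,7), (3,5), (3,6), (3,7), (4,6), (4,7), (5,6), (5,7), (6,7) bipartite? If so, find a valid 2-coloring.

Step 1: Attempt 2-coloring using BFS:
  Start at vertex 1, assign color 0
  Color vertex 7 with color 1 (neighbor of 1)
  Color vertex 2 with color 0 (neighbor of 7)
  Color vertex 3 with color 0 (neighbor of 7)
  Color vertex 4 with color 0 (neighbor of 7)
  Color vertex 5 with color 0 (neighbor of 7)
  Color vertex 6 with color 0 (neighbor of 7)

Step 2: Conflict found! Vertices 2 and 4 are adjacent but have the same color.
This means the graph contains an odd cycle.

The graph is NOT bipartite.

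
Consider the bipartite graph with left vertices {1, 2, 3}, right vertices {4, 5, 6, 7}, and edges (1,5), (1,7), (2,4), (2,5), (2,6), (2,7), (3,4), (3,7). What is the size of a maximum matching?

Step 1: List the neighbors of each left vertex:
  1: 5, 7
  2: 4, 5, 6, 7
  3: 4, 7

Step 2: Greedily match left vertices, then look for augmenting paths:
  Match 1 -- 5
  Match 2 -- 4
  Match 3 -- 7
  No augmenting path remains.

Step 3: Verify this is maximum:
  Matching size 3 = min(|L|, |R|) = min(3, 4), which is an upper bound, so this matching is maximum.

Maximum matching: {(1,5), (2,4), (3,7)}
Size: 3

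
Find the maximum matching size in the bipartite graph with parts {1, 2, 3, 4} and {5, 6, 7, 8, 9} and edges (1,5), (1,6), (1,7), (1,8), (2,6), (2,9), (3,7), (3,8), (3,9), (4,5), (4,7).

Step 1: List the neighbors of each left vertex:
  1: 5, 6, 7, 8
  2: 6, 9
  3: 7, 8, 9
  4: 5, 7

Step 2: Greedily match left vertices, then look for augmenting paths:
  Match 1 -- 8
  Match 2 -- 6
  Match 3 -- 7
  Match 4 -- 5
  No augmenting path remains.

Step 3: Verify this is maximum:
  Matching size 4 = min(|L|, |R|) = min(4, 5), which is an upper bound, so this matching is maximum.

Maximum matching: {(1,8), (2,6), (3,7), (4,5)}
Size: 4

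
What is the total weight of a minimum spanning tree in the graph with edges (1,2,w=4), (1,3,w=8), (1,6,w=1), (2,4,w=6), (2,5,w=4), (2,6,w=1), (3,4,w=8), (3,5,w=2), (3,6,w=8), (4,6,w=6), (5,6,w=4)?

Apply Kruskal's algorithm (sort edges by weight, add if no cycle):

Sorted edges by weight:
  (1,6) w=1
  (2,6) w=1
  (3,5) w=2
  (1,2) w=4
  (2,5) w=4
  (5,6) w=4
  (2,4) w=6
  (4,6) w=6
  (1,3) w=8
  (3,4) w=8
  (3,6) w=8

Add edge (1,6) w=1 -- no cycle. Running total: 1
Add edge (2,6) w=1 -- no cycle. Running total: 2
Add edge (3,5) w=2 -- no cycle. Running total: 4
Skip edge (1,2) w=4 -- would create cycle
Add edge (2,5) w=4 -- no cycle. Running total: 8
Skip edge (5,6) w=4 -- would create cycle
Add edge (2,4) w=6 -- no cycle. Running total: 14

MST edges: (1,6,w=1), (2,6,w=1), (3,5,w=2), (2,5,w=4), (2,4,w=6)
Total MST weight: 1 + 1 + 2 + 4 + 6 = 14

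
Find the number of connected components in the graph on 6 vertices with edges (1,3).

Step 1: Build adjacency list from edges:
  1: 3
  2: (none)
  3: 1
  4: (none)
  5: (none)
  6: (none)

Step 2: Run BFS/DFS from vertex 1:
  Visited: {1, 3}
  Reached 2 of 6 vertices

Step 3: Only 2 of 6 vertices reached. Graph is disconnected.
Connected components: {1, 3}, {2}, {4}, {5}, {6}
Number of connected components: 5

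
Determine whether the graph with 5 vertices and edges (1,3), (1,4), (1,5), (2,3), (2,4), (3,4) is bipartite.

Step 1: Attempt 2-coloring using BFS:
  Start at vertex 1, assign color 0
  Color vertex 3 with color 1 (neighbor of 1)
  Color vertex 4 with color 1 (neighbor of 1)
  Color vertex 5 with color 1 (neighbor of 1)
  Color vertex 2 with color 0 (neighbor of 3)

Step 2: Conflict found! Vertices 3 and 4 are adjacent but have the same color.
This means the graph contains an odd cycle.

The graph is NOT bipartite.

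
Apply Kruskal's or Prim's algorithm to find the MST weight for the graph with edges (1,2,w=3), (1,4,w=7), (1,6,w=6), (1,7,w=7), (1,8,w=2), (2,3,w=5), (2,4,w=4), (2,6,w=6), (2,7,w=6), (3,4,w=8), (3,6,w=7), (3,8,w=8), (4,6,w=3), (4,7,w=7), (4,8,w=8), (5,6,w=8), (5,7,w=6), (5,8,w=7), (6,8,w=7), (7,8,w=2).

Apply Kruskal's algorithm (sort edges by weight, add if no cycle):

Sorted edges by weight:
  (1,8) w=2
  (7,8) w=2
  (1,2) w=3
  (4,6) w=3
  (2,4) w=4
  (2,3) w=5
  (1,6) w=6
  (2,6) w=6
  (2,7) w=6
  (5,7) w=6
  (1,7) w=7
  (1,4) w=7
  (3,6) w=7
  (4,7) w=7
  (5,8) w=7
  (6,8) w=7
  (3,8) w=8
  (3,4) w=8
  (4,8) w=8
  (5,6) w=8

Add edge (1,8) w=2 -- no cycle. Running total: 2
Add edge (7,8) w=2 -- no cycle. Running total: 4
Add edge (1,2) w=3 -- no cycle. Running total: 7
Add edge (4,6) w=3 -- no cycle. Running total: 10
Add edge (2,4) w=4 -- no cycle. Running total: 14
Add edge (2,3) w=5 -- no cycle. Running total: 19
Skip edge (1,6) w=6 -- would create cycle
Skip edge (2,6) w=6 -- would create cycle
Skip edge (2,7) w=6 -- would create cycle
Add edge (5,7) w=6 -- no cycle. Running total: 25

MST edges: (1,8,w=2), (7,8,w=2), (1,2,w=3), (4,6,w=3), (2,4,w=4), (2,3,w=5), (5,7,w=6)
Total MST weight: 2 + 2 + 3 + 3 + 4 + 5 + 6 = 25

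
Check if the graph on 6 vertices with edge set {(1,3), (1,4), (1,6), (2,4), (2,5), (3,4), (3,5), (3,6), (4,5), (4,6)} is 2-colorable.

Step 1: Attempt 2-coloring using BFS:
  Start at vertex 1, assign color 0
  Color vertex 3 with color 1 (neighbor of 1)
  Color vertex 4 with color 1 (neighbor of 1)
  Color vertex 6 with color 1 (neighbor of 1)

Step 2: Conflict found! Vertices 3 and 4 are adjacent but have the same color.
This means the graph contains an odd cycle.

The graph is NOT bipartite.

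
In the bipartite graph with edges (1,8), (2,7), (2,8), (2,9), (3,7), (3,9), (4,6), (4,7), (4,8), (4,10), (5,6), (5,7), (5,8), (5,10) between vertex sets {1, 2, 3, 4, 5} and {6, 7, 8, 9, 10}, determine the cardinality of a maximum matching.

Step 1: List the neighbors of each left vertex:
  1: 8
  2: 7, 8, 9
  3: 7, 9
  4: 6, 7, 8, 10
  5: 6, 7, 8, 10

Step 2: Greedily match left vertices, then look for augmenting paths:
  Match 1 -- 8
  Match 2 -- 7
  Match 3 -- 9
  Match 4 -- 6
  Match 5 -- 10
  No augmenting path remains.

Step 3: Verify this is maximum:
  Matching size 5 = min(|L|, |R|) = min(5, 5), which is an upper bound, so this matching is maximum.

Maximum matching: {(1,8), (2,7), (3,9), (4,6), (5,10)}
Size: 5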